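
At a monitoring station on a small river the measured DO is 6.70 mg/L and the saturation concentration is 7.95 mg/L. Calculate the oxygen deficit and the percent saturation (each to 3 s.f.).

D = C_s − C = 7.95 − 6.70 = 1.25 mg/L.
% saturation = 6.70/7.95 × 100 = 84.3 %.

D ≈ 1.25 mg/L; 84.3 % saturation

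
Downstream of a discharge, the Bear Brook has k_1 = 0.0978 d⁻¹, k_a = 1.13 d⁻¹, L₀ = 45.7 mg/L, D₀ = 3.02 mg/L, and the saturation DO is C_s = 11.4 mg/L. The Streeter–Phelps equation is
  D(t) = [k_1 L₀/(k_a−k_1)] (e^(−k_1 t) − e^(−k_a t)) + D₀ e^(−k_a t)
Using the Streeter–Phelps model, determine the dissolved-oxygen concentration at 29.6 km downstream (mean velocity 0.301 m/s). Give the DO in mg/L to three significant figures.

DO ≈ 7.89 mg/L

Travel time t = x/v = 29.6 km / (0.301 m/s) = 29600 m / 0.301 m/s = 98340 s = 1.138 d.
k_1 L₀/(k_a−k_1) = 0.0978×45.7/(1.13−0.0978) = 4.469/1.032 = 4.330 mg/L.
e^(−k_1 t) = e^(−0.0978×1.138) = 0.8947; e^(−k_a t) = e^(−1.13×1.138) = 0.2763.
D = 4.330 × (0.8947 − 0.2763) + 3.02 × 0.2763 = 2.677 + 0.8345 = 3.512 mg/L.
DO = C_s − D = 11.4 − 3.512 = 7.888 mg/L.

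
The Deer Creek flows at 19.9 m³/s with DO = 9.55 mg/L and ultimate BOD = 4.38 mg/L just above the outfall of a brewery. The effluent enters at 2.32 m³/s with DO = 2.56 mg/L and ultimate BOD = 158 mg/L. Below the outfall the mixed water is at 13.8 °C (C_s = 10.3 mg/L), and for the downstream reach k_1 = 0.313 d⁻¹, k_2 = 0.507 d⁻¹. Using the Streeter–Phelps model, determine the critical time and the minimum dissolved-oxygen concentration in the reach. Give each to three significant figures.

t_c ≈ 2.25 d; minimum DO ≈ 4.07 mg/L

Mixed DO = (19.9×9.55 + 2.32×2.56)/(19.9+2.32) = 196.0/22.22 = 8.820 mg/L.
Mixed L₀ = (19.9×4.38 + 2.32×158)/(22.22) = 453.7/22.22 = 20.42 mg/L.
Initial deficit D₀ = C_s − DO₀ = 10.3 − 8.820 = 1.480 mg/L.
t_c = (1/0.1940) ln[(0.507/0.313)(1 − 1.480×0.1940/(0.313×20.42))] = 5.155 × ln(1.547) = 2.249 d.
D_c = (0.313/0.507) × 20.42 × e^(−0.313×2.249) = 0.6174 × 20.42 × 0.4946 = 6.235 mg/L.
Minimum DO = 10.3 − 6.235 = 4.065 mg/L.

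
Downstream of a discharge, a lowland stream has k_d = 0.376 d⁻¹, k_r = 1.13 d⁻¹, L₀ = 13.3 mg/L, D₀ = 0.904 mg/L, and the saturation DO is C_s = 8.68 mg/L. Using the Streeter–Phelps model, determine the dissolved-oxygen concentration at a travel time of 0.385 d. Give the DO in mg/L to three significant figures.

k_d L₀/(k_r−k_d) = 0.376×13.3/(1.13−0.376) = 5.001/0.7540 = 6.632 mg/L.
e^(−k_d t) = e^(−0.376×0.3850) = 0.8652; e^(−k_r t) = e^(−1.13×0.3850) = 0.6472.
D = 6.632 × (0.8652 − 0.6472) + 0.904 × 0.6472 = 1.446 + 0.5851 = 2.031 mg/L.
DO = C_s − D = 8.68 − 2.031 = 6.649 mg/L.

DO ≈ 6.65 mg/L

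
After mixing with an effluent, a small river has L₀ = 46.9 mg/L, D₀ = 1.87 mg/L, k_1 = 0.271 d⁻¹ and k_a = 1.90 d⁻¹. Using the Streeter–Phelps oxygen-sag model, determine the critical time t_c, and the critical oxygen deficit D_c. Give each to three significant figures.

t_c ≈ 1.03 d; D_c ≈ 5.06 mg/L

With k_a/k_1 = 7.011 and 1 − D₀(k_a−k_1)/(k_1 L₀) = 0.7603,
t_c = ln(7.011 × 0.7603) / (1.90 − 0.271) = ln(5.331) / 1.629 = 1.673/1.629 = 1.027 d.
L(t_c) = L₀ e^(−k_1 t_c) = 46.9 × 0.7570 = 35.50 mg/L, and at the critical point k_a D_c = k_1 L, so D_c = (0.271/1.90) × 35.50 = 5.064 mg/L.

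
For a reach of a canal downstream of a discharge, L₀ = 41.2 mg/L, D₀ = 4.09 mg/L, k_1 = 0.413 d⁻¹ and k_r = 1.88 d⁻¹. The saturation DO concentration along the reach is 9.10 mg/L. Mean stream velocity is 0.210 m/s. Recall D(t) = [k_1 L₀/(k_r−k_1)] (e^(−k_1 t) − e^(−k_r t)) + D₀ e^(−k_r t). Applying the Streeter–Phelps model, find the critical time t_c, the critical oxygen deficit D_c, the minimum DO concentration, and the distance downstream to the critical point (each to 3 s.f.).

With k_r/k_1 = 4.552 and 1 − D₀(k_r−k_1)/(k_1 L₀) = 0.6474,
t_c = ln(4.552 × 0.6474) / (1.88 − 0.413) = ln(2.947) / 1.467 = 1.081/1.467 = 0.7367 d.
L(t_c) = L₀ e^(−k_1 t_c) = 41.2 × 0.7377 = 30.39 mg/L, and at the critical point k_r D_c = k_1 L, so D_c = (0.413/1.88) × 30.39 = 6.677 mg/L.
Minimum DO = C_s − D_c = 9.10 − 6.677 = 2.423 mg/L.
x_c = v t_c = 0.210 m/s × 0.7367 d × 86400 s/d = 13370 m ≈ 13.4 km.

t_c ≈ 0.737 d; D_c ≈ 6.68 mg/L; min DO ≈ 2.42 mg/L; x_c ≈ 13.4 km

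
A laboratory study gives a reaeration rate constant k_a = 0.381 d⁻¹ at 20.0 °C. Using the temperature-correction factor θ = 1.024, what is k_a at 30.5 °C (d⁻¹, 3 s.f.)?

k_a ≈ 0.489 d⁻¹

k_a(T₂) = k_a(T₁) · θ^(T₂−T₁) = 0.381 × 1.024^(30.5−20.0)
= 0.381 × 1.024^10.5 = 0.381 × 1.283 = 0.4887 d⁻¹.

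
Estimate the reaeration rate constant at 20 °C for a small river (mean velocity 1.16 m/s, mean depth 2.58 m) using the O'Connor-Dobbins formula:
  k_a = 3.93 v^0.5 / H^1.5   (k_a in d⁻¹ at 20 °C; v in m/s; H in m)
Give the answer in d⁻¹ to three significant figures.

k_a ≈ 1.02 d⁻¹

k_a = 3.93 × 1.16^0.5 / 2.58^1.5 = 3.93 × 1.077 / 4.144 = 1.021 d⁻¹.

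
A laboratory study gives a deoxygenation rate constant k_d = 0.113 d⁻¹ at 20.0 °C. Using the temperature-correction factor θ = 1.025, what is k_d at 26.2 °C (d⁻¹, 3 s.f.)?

k_d ≈ 0.132 d⁻¹

k_d(T₂) = k_d(T₁) · θ^(T₂−T₁) = 0.113 × 1.025^(26.2−20.0)
= 0.113 × 1.025^6.20 = 0.113 × 1.165 = 0.1317 d⁻¹.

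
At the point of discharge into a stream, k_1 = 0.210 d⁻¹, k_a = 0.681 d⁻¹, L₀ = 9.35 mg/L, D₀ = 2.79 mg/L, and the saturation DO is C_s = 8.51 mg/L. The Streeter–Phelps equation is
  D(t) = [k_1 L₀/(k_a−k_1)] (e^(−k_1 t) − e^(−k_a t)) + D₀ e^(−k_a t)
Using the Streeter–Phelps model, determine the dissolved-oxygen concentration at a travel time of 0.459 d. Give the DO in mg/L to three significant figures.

DO ≈ 5.73 mg/L

k_1 L₀/(k_a−k_1) = 0.210×9.35/(0.681−0.210) = 1.963/0.4710 = 4.169 mg/L.
e^(−k_1 t) = e^(−0.210×0.4590) = 0.9081; e^(−k_a t) = e^(−0.681×0.4590) = 0.7316.
D = 4.169 × (0.9081 − 0.7316) + 2.79 × 0.7316 = 0.7360 + 2.041 = 2.777 mg/L.
DO = C_s − D = 8.51 − 2.777 = 5.733 mg/L.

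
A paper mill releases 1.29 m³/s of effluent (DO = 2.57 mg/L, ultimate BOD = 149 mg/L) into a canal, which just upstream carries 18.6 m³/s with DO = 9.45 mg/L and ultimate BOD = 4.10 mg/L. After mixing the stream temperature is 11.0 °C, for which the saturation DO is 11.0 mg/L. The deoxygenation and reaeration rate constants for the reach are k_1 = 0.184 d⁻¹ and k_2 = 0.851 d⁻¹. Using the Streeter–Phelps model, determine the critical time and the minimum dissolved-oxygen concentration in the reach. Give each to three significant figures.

t_c ≈ 1.14 d; minimum DO ≈ 8.64 mg/L

Mixed DO = (18.6×9.45 + 1.29×2.57)/(18.6+1.29) = 179.1/19.89 = 9.004 mg/L.
Mixed L₀ = (18.6×4.10 + 1.29×149)/(19.89) = 268.5/19.89 = 13.50 mg/L.
Initial deficit D₀ = C_s − DO₀ = 11.0 − 9.004 = 1.996 mg/L.
t_c = (1/0.6670) ln[(0.851/0.184)(1 − 1.996×0.6670/(0.184×13.50))] = 1.499 × ln(2.145) = 1.144 d.
D_c = (0.184/0.851) × 13.50 × e^(−0.184×1.144) = 0.2162 × 13.50 × 0.8101 = 2.364 mg/L.
Minimum DO = 11.0 − 2.364 = 8.636 mg/L.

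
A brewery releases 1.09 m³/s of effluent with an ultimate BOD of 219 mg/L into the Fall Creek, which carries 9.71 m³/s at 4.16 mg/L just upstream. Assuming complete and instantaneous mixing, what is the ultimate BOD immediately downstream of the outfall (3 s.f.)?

Flow-weighted mixing: C = (Q_r C_r + Q_w C_w)/(Q_r + Q_w)
= (9.71×4.16 + 1.09×219)/(9.71 + 1.09) = 279.1/10.80 = 25.84 mg/L.

25.8 mg/L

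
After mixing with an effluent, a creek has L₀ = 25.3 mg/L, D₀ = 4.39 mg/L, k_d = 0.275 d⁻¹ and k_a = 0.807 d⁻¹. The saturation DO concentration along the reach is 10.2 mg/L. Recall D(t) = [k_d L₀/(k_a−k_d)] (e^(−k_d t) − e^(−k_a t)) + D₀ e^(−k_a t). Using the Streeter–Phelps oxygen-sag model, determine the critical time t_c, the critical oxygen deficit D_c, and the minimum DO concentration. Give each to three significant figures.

t_c ≈ 1.25 d; D_c ≈ 6.11 mg/L; min DO ≈ 4.09 mg/L

With k_a/k_d = 2.935 and 1 − D₀(k_a−k_d)/(k_d L₀) = 0.6643,
t_c = ln(2.935 × 0.6643) / (0.807 − 0.275) = ln(1.949) / 0.5320 = 0.6676/0.5320 = 1.255 d.
L(t_c) = L₀ e^(−k_d t_c) = 25.3 × 0.7082 = 17.92 mg/L, and at the critical point k_a D_c = k_d L, so D_c = (0.275/0.807) × 17.92 = 6.105 mg/L.
Minimum DO = C_s − D_c = 10.2 − 6.105 = 4.095 mg/L.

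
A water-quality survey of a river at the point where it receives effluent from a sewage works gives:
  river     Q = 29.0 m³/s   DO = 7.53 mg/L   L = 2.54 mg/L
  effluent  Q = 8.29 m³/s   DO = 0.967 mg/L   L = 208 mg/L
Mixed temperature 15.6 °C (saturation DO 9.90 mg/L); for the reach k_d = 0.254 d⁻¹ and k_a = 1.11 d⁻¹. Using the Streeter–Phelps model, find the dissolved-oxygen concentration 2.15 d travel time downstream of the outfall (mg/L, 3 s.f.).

DO ≈ 2.58 mg/L

Mixed DO = (29.0×7.53 + 8.29×0.967)/(29.0+8.29) = 226.4/37.29 = 6.071 mg/L.
Mixed L₀ = (29.0×2.54 + 8.29×208)/(37.29) = 1798/37.29 = 48.22 mg/L.
Initial deficit D₀ = C_s − DO₀ = 9.90 − 6.071 = 3.829 mg/L.
D(2.15) = [0.254×48.22/(1.11−0.254)](e^(−0.254×2.15) − e^(−1.11×2.15)) + 3.829 e^(−1.11×2.15)
= 14.31 × (0.5792 − 0.09195) + 3.829 × 0.09195 = 7.323 mg/L.
DO = 9.90 − 7.323 = 2.577 mg/L.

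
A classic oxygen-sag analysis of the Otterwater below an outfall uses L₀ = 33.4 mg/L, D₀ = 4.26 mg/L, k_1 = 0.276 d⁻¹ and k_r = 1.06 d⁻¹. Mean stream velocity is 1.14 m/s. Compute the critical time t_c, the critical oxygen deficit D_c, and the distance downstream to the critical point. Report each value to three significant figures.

t_c ≈ 1.14 d; D_c ≈ 6.34 mg/L; x_c ≈ 113 km

t_c = [1/(k_r−k_1)] ln[(k_r/k_1)(1 − D₀(k_r−k_1)/(k_1 L₀))]
= [1/(1.06−0.276)] ln[(1.06/0.276)(1 − 4.26×0.7840/(0.276×33.4))]
= (1/0.7840) ln[3.841 × 0.6377] = 1.276 × ln(2.449) = 1.276 × 0.8957 = 1.143 d.
D_c = (k_1/k_r) L₀ e^(−k_1 t_c) = (0.276/1.06) × 33.4 × e^(−0.276×1.143) = 0.2604 × 33.4 × 0.7295 = 6.345 mg/L.
x_c = v t_c = 1.14 m/s × 1.143 d × 86400 s/d = 112500 m ≈ 113 km.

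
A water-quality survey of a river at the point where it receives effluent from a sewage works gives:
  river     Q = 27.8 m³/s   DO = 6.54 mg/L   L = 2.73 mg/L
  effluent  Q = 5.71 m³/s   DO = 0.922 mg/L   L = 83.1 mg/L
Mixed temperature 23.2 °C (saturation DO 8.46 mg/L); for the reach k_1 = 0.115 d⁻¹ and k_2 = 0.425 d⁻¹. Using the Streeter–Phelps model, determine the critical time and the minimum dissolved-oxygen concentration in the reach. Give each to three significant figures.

Mixed DO = (27.8×6.54 + 5.71×0.922)/(27.8+5.71) = 187.1/33.51 = 5.583 mg/L.
Mixed L₀ = (27.8×2.73 + 5.71×83.1)/(33.51) = 550.4/33.51 = 16.42 mg/L.
Initial deficit D₀ = C_s − DO₀ = 8.46 − 5.583 = 2.877 mg/L.
t_c = (1/0.3100) ln[(0.425/0.115)(1 − 2.877×0.3100/(0.115×16.42))] = 3.226 × ln(1.950) = 2.155 d.
D_c = (0.115/0.425) × 16.42 × e^(−0.115×2.155) = 0.2706 × 16.42 × 0.7805 = 3.469 mg/L.
Minimum DO = 8.46 − 3.469 = 4.991 mg/L.

t_c ≈ 2.16 d; minimum DO ≈ 4.99 mg/L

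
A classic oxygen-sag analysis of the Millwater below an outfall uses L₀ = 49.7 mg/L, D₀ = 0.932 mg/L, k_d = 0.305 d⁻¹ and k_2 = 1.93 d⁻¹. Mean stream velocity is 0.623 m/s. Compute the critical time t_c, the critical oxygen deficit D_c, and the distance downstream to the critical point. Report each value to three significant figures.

t_c ≈ 1.07 d; D_c ≈ 5.67 mg/L; x_c ≈ 57.6 km

t_c = [1/(k_2−k_d)] ln[(k_2/k_d)(1 − D₀(k_2−k_d)/(k_d L₀))]
= [1/(1.93−0.305)] ln[(1.93/0.305)(1 − 0.932×1.625/(0.305×49.7))]
= (1/1.625) ln[6.328 × 0.9001] = 0.6154 × ln(5.696) = 0.6154 × 1.740 = 1.071 d.
D_c = (k_d/k_2) L₀ e^(−k_d t_c) = (0.305/1.93) × 49.7 × e^(−0.305×1.071) = 0.1580 × 49.7 × 0.7214 = 5.666 mg/L.
x_c = v t_c = 0.623 m/s × 1.071 d × 86400 s/d = 57630 m ≈ 57.6 km.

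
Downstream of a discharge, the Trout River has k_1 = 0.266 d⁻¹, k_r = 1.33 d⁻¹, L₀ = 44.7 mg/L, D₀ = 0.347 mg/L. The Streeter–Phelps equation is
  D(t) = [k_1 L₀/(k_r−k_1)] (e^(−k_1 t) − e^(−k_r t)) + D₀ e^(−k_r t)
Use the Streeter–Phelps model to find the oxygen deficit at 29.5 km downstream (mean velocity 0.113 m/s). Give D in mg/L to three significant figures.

D ≈ 4.81 mg/L

Travel time t = x/v = 29.5 km / (0.113 m/s) = 29500 m / 0.113 m/s = 261100 s = 3.022 d.
k_1 L₀/(k_r−k_1) = 0.266×44.7/(1.33−0.266) = 11.89/1.064 = 11.18 mg/L.
e^(−k_1 t) = e^(−0.266×3.022) = 0.4477; e^(−k_r t) = e^(−1.33×3.022) = 0.01798.
D = 11.18 × (0.4477 − 0.01798) + 0.347 × 0.01798 = 4.802 + 0.006238 = 4.808 mg/L.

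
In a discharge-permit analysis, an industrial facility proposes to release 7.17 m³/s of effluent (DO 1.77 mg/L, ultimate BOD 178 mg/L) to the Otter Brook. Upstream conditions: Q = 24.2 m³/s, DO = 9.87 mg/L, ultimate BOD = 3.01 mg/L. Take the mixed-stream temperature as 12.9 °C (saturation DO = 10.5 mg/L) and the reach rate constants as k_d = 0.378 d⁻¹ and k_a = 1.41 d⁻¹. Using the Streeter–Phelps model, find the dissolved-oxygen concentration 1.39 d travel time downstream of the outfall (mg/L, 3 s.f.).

DO ≈ 3.06 mg/L

Mixed DO = (24.2×9.87 + 7.17×1.77)/(24.2+7.17) = 251.5/31.37 = 8.019 mg/L.
Mixed L₀ = (24.2×3.01 + 7.17×178)/(31.37) = 1349/31.37 = 43.01 mg/L.
Initial deficit D₀ = C_s − DO₀ = 10.5 − 8.019 = 2.481 mg/L.
D(1.39) = [0.378×43.01/(1.41−0.378)](e^(−0.378×1.39) − e^(−1.41×1.39)) + 2.481 e^(−1.41×1.39)
= 15.75 × (0.5913 − 0.1409) + 2.481 × 0.1409 = 7.445 mg/L.
DO = 10.5 − 7.445 = 3.055 mg/L.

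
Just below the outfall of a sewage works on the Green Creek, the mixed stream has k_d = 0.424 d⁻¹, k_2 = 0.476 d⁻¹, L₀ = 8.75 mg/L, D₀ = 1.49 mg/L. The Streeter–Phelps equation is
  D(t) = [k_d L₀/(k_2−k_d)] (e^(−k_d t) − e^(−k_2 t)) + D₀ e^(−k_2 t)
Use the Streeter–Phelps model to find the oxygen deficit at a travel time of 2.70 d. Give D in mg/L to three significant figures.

D ≈ 3.39 mg/L

k_d L₀/(k_2−k_d) = 0.424×8.75/(0.476−0.424) = 3.710/0.05200 = 71.35 mg/L.
e^(−k_d t) = e^(−0.424×2.700) = 0.3183; e^(−k_2 t) = e^(−0.476×2.700) = 0.2766.
D = 71.35 × (0.3183 − 0.2766) + 1.49 × 0.2766 = 2.975 + 0.4121 = 3.387 mg/L.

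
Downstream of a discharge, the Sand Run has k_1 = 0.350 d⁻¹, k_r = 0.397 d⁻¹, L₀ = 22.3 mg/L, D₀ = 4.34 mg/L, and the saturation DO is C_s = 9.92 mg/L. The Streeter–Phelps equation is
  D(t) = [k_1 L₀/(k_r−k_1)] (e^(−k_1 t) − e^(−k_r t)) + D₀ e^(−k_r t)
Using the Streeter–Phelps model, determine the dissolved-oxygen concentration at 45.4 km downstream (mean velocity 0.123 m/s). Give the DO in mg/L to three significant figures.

DO ≈ 2.35 mg/L

Travel time t = x/v = 45.4 km / (0.123 m/s) = 45400 m / 0.123 m/s = 369100 s = 4.272 d.
k_1 L₀/(k_r−k_1) = 0.350×22.3/(0.397−0.350) = 7.805/0.04700 = 166.1 mg/L.
e^(−k_1 t) = e^(−0.350×4.272) = 0.2242; e^(−k_r t) = e^(−0.397×4.272) = 0.1834.
D = 166.1 × (0.2242 − 0.1834) + 4.34 × 0.1834 = 6.773 + 0.7960 = 7.569 mg/L.
DO = C_s − D = 9.92 − 7.569 = 2.351 mg/L.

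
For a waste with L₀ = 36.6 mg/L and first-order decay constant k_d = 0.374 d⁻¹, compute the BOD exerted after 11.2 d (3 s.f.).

y ≈ 36.0 mg/L

y_t = L₀(1 − e^(−k_d t)) = 36.6 × (1 − e^(−0.374×11.2))
= 36.6 × (1 − 0.01516) = 36.6 × 0.9848 = 36.04 mg/L.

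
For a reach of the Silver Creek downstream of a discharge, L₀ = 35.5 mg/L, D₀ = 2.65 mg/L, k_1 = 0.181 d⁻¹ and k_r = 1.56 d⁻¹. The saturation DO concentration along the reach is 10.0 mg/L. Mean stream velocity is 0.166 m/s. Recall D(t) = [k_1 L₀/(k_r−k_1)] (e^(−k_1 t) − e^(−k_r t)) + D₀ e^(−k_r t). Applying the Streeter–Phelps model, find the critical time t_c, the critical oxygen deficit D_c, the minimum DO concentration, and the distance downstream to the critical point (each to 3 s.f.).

At the critical point dD/dt = 0, so k_1 L₀ e^(−k_1 t) = k_r D. Substituting D(t) from the Streeter–Phelps equation and solving for t gives
t_c = ln[(k_r/k_1)(1 − D₀(k_r−k_1)/(k_1 L₀))] / (k_r−k_1).
Here k_r−k_1 = 1.379 d⁻¹ and 1 − D₀(k_r−k_1)/(k_1 L₀) = 1 − 2.65×1.379/(0.181×35.5) = 0.4313, so
t_c = ln(8.619 × 0.4313) / 1.379 = 1.313 / 1.379 = 0.9521 d.
L(t_c) = L₀ e^(−k_1 t_c) = 35.5 × 0.8417 = 29.88 mg/L, and at the critical point k_r D_c = k_1 L, so D_c = (0.181/1.56) × 29.88 = 3.467 mg/L.
Minimum DO = C_s − D_c = 10.0 − 3.467 = 6.533 mg/L.
x_c = v t_c = 0.166 m/s × 0.9521 d × 86400 s/d = 13660 m ≈ 13.7 km.

t_c ≈ 0.952 d; D_c ≈ 3.47 mg/L; min DO ≈ 6.53 mg/L; x_c ≈ 13.7 km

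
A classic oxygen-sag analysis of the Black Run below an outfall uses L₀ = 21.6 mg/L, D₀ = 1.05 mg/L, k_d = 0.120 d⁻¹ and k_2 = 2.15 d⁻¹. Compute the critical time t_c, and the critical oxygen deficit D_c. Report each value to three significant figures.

At the critical point dD/dt = 0, so k_d L₀ e^(−k_d t) = k_2 D. Substituting D(t) from the Streeter–Phelps equation and solving for t gives
t_c = ln[(k_2/k_d)(1 − D₀(k_2−k_d)/(k_d L₀))] / (k_2−k_d).
Here k_2−k_d = 2.030 d⁻¹ and 1 − D₀(k_2−k_d)/(k_d L₀) = 1 − 1.05×2.030/(0.120×21.6) = 0.1777, so
t_c = ln(17.92 × 0.1777) / 2.030 = 1.158 / 2.030 = 0.5704 d.
D_c = (k_d/k_2) L₀ e^(−k_d t_c) = (0.120/2.15) × 21.6 × e^(−0.120×0.5704) = 0.05581 × 21.6 × 0.9338 = 1.126 mg/L.

t_c ≈ 0.570 d; D_c ≈ 1.13 mg/L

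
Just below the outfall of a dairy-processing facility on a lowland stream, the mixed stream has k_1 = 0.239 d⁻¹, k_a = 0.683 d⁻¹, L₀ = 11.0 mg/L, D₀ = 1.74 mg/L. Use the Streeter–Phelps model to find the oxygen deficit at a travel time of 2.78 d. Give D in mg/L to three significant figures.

k_1 L₀/(k_a−k_1) = 0.239×11.0/(0.683−0.239) = 2.629/0.4440 = 5.921 mg/L.
e^(−k_1 t) = e^(−0.239×2.780) = 0.5146; e^(−k_a t) = e^(−0.683×2.780) = 0.1498.
D = 5.921 × (0.5146 − 0.1498) + 1.74 × 0.1498 = 2.160 + 0.2606 = 2.421 mg/L.

D ≈ 2.42 mg/L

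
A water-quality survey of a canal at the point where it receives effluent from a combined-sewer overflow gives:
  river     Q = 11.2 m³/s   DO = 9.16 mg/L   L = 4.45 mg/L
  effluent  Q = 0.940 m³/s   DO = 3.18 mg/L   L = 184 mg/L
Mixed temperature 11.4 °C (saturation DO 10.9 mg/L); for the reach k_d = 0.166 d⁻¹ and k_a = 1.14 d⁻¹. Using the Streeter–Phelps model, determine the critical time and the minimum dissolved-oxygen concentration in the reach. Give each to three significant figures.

t_c ≈ 0.727 d; minimum DO ≈ 8.53 mg/L

Mixed DO = (11.2×9.16 + 0.940×3.18)/(11.2+0.940) = 105.6/12.14 = 8.697 mg/L.
Mixed L₀ = (11.2×4.45 + 0.940×184)/(12.14) = 222.8/12.14 = 18.35 mg/L.
Initial deficit D₀ = C_s − DO₀ = 10.9 − 8.697 = 2.203 mg/L.
t_c = (1/0.9740) ln[(1.14/0.166)(1 − 2.203×0.9740/(0.166×18.35))] = 1.027 × ln(2.031) = 0.7272 d.
D_c = (0.166/1.14) × 18.35 × e^(−0.166×0.7272) = 0.1456 × 18.35 × 0.8863 = 2.369 mg/L.
Minimum DO = 10.9 − 2.369 = 8.531 mg/L.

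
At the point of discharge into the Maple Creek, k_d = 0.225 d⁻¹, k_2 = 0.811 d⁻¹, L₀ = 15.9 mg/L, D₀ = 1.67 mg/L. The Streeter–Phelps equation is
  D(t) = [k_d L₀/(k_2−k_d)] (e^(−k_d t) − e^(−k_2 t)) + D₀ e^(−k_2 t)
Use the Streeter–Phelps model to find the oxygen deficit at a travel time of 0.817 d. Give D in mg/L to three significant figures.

k_d L₀/(k_2−k_d) = 0.225×15.9/(0.811−0.225) = 3.578/0.5860 = 6.105 mg/L.
e^(−k_d t) = e^(−0.225×0.8170) = 0.8321; e^(−k_2 t) = e^(−0.811×0.8170) = 0.5155.
D = 6.105 × (0.8321 − 0.5155) + 1.67 × 0.5155 = 1.933 + 0.8609 = 2.794 mg/L.

D ≈ 2.79 mg/L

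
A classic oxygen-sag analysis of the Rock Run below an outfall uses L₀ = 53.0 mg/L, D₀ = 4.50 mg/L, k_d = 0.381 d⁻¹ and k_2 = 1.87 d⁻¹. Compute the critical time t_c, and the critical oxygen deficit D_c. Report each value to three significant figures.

At the critical point dD/dt = 0, so k_d L₀ e^(−k_d t) = k_2 D. Substituting D(t) from the Streeter–Phelps equation and solving for t gives
t_c = ln[(k_2/k_d)(1 − D₀(k_2−k_d)/(k_d L₀))] / (k_2−k_d).
Here k_2−k_d = 1.489 d⁻¹ and 1 − D₀(k_2−k_d)/(k_d L₀) = 1 − 4.50×1.489/(0.381×53.0) = 0.6682, so
t_c = ln(4.908 × 0.6682) / 1.489 = 1.188 / 1.489 = 0.7976 d.
D_c = (k_d/k_2) L₀ e^(−k_d t_c) = (0.381/1.87) × 53.0 × e^(−0.381×0.7976) = 0.2037 × 53.0 × 0.7379 = 7.968 mg/L.

t_c ≈ 0.798 d; D_c ≈ 7.97 mg/L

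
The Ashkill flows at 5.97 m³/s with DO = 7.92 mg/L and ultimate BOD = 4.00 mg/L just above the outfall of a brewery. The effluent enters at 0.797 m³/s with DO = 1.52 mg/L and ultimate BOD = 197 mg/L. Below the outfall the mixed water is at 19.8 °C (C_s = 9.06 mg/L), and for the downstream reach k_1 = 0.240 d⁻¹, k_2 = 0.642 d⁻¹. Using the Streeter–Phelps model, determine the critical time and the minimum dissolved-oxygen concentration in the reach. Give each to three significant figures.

t_c ≈ 2.13 d; minimum DO ≈ 3.07 mg/L

Mixed DO = (5.97×7.92 + 0.797×1.52)/(5.97+0.797) = 48.49/6.767 = 7.166 mg/L.
Mixed L₀ = (5.97×4.00 + 0.797×197)/(6.767) = 180.9/6.767 = 26.73 mg/L.
Initial deficit D₀ = C_s − DO₀ = 9.06 − 7.166 = 1.894 mg/L.
t_c = (1/0.4020) ln[(0.642/0.240)(1 − 1.894×0.4020/(0.240×26.73))] = 2.488 × ln(2.358) = 2.133 d.
D_c = (0.240/0.642) × 26.73 × e^(−0.240×2.133) = 0.3738 × 26.73 × 0.5993 = 5.989 mg/L.
Minimum DO = 9.06 − 5.989 = 3.071 mg/L.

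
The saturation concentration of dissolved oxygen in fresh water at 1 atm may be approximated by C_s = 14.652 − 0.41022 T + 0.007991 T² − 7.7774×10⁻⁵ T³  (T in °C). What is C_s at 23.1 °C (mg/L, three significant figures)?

C_s ≈ 8.48 mg/L

C_s = 14.652 − 0.41022×23.1 + 0.007991×23.1² − 7.7774×10⁻⁵×23.1³ = 8.481 mg/L.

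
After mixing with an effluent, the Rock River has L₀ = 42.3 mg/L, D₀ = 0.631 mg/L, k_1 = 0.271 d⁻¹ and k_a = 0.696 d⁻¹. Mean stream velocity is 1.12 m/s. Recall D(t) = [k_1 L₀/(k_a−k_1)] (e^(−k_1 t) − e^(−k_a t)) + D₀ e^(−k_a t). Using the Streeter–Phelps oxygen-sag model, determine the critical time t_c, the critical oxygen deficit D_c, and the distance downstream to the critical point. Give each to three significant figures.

With k_a/k_1 = 2.568 and 1 − D₀(k_a−k_1)/(k_1 L₀) = 0.9766,
t_c = ln(2.568 × 0.9766) / (0.696 − 0.271) = ln(2.508) / 0.4250 = 0.9196/0.4250 = 2.164 d.
D_c = (k_1/k_a) L₀ e^(−k_1 t_c) = (0.271/0.696) × 42.3 × e^(−0.271×2.164) = 0.3894 × 42.3 × 0.5564 = 9.163 mg/L.
x_c = v t_c = 1.12 m/s × 2.164 d × 86400 s/d = 209400 m ≈ 209 km.

t_c ≈ 2.16 d; D_c ≈ 9.16 mg/L; x_c ≈ 209 km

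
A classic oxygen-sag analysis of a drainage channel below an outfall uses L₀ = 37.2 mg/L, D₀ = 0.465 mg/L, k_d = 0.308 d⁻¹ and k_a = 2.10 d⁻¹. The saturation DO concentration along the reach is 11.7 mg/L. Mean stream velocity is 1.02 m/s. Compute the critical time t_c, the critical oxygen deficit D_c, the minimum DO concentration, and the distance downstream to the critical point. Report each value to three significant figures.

With k_a/k_d = 6.818 and 1 − D₀(k_a−k_d)/(k_d L₀) = 0.9273,
t_c = ln(6.818 × 0.9273) / (2.10 − 0.308) = ln(6.322) / 1.792 = 1.844/1.792 = 1.029 d.
D_c = (k_d/k_a) L₀ e^(−k_d t_c) = (0.308/2.10) × 37.2 × e^(−0.308×1.029) = 0.1467 × 37.2 × 0.7284 = 3.974 mg/L.
Minimum DO = C_s − D_c = 11.7 − 3.974 = 7.726 mg/L.
x_c = v t_c = 1.02 m/s × 1.029 d × 86400 s/d = 90690 m ≈ 90.7 km.

t_c ≈ 1.03 d; D_c ≈ 3.97 mg/L; min DO ≈ 7.73 mg/L; x_c ≈ 90.7 km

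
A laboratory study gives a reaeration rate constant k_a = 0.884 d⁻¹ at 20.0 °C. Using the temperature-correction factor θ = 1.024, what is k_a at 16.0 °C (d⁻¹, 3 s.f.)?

k_a(T₂) = k_a(T₁) · θ^(T₂−T₁) = 0.884 × 1.024^(16.0−20.0)
= 0.884 × 1.024^-4.00 = 0.884 × 0.9095 = 0.8040 d⁻¹.

k_a ≈ 0.804 d⁻¹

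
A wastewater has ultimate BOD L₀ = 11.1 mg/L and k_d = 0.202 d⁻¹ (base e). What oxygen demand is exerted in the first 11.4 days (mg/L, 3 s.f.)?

y ≈ 9.99 mg/L

y_t = L₀(1 − e^(−k_d t)) = 11.1 × (1 − e^(−0.202×11.4))
= 11.1 × (1 − 0.09998) = 11.1 × 0.9000 = 9.990 mg/L.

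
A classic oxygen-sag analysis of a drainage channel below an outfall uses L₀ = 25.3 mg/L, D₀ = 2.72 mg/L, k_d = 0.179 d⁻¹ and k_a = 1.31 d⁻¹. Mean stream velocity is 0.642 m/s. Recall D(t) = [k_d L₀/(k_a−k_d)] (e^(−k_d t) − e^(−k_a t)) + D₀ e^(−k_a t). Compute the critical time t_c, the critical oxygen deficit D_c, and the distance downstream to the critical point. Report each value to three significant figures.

t_c = [1/(k_a−k_d)] ln[(k_a/k_d)(1 − D₀(k_a−k_d)/(k_d L₀))]
= [1/(1.31−0.179)] ln[(1.31/0.179)(1 − 2.72×1.131/(0.179×25.3))]
= (1/1.131) ln[7.318 × 0.3207] = 0.8842 × ln(2.347) = 0.8842 × 0.8532 = 0.7543 d.
D_c = (k_d/k_a) L₀ e^(−k_d t_c) = (0.179/1.31) × 25.3 × e^(−0.179×0.7543) = 0.1366 × 25.3 × 0.8737 = 3.020 mg/L.
x_c = v t_c = 0.642 m/s × 0.7543 d × 86400 s/d = 41840 m ≈ 41.8 km.

t_c ≈ 0.754 d; D_c ≈ 3.02 mg/L; x_c ≈ 41.8 km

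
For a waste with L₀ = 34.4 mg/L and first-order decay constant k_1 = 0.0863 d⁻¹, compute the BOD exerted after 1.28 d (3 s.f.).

y_t = L₀(1 − e^(−k_1 t)) = 34.4 × (1 − e^(−0.0863×1.28))
= 34.4 × (1 − 0.8954) = 34.4 × 0.1046 = 3.598 mg/L.

y ≈ 3.60 mg/L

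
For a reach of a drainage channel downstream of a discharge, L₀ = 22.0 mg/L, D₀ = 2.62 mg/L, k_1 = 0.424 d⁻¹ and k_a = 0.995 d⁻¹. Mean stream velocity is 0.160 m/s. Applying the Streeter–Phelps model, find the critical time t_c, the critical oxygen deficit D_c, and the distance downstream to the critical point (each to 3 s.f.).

t_c ≈ 1.19 d; D_c ≈ 5.67 mg/L; x_c ≈ 16.4 km

At the critical point dD/dt = 0, so k_1 L₀ e^(−k_1 t) = k_a D. Substituting D(t) from the Streeter–Phelps equation and solving for t gives
t_c = ln[(k_a/k_1)(1 − D₀(k_a−k_1)/(k_1 L₀))] / (k_a−k_1).
Here k_a−k_1 = 0.5710 d⁻¹ and 1 − D₀(k_a−k_1)/(k_1 L₀) = 1 − 2.62×0.5710/(0.424×22.0) = 0.8396, so
t_c = ln(2.347 × 0.8396) / 0.5710 = 0.6782 / 0.5710 = 1.188 d.
L(t_c) = L₀ e^(−k_1 t_c) = 22.0 × 0.6043 = 13.30 mg/L, and at the critical point k_a D_c = k_1 L, so D_c = (0.424/0.995) × 13.30 = 5.666 mg/L.
x_c = v t_c = 0.160 m/s × 1.188 d × 86400 s/d = 16420 m ≈ 16.4 km.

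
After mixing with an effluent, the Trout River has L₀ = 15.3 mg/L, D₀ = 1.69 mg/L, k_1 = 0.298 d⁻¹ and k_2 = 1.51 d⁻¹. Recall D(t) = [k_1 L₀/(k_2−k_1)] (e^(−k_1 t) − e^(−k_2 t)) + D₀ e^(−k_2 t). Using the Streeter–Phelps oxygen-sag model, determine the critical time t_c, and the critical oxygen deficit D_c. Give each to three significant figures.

With k_2/k_1 = 5.067 and 1 − D₀(k_2−k_1)/(k_1 L₀) = 0.5508,
t_c = ln(5.067 × 0.5508) / (1.51 − 0.298) = ln(2.791) / 1.212 = 1.026/1.212 = 0.8468 d.
D_c = (k_1/k_2) L₀ e^(−k_1 t_c) = (0.298/1.51) × 15.3 × e^(−0.298×0.8468) = 0.1974 × 15.3 × 0.7770 = 2.346 mg/L.

t_c ≈ 0.847 d; D_c ≈ 2.35 mg/L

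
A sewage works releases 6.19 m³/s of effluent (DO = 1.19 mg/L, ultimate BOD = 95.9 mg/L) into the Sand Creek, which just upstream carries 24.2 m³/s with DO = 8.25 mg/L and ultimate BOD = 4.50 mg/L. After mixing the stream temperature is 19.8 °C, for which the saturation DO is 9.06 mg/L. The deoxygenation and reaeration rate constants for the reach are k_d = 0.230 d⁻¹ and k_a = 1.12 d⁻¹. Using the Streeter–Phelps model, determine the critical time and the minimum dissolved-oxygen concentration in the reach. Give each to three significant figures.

Mixed DO = (24.2×8.25 + 6.19×1.19)/(24.2+6.19) = 207.0/30.39 = 6.812 mg/L.
Mixed L₀ = (24.2×4.50 + 6.19×95.9)/(30.39) = 702.5/30.39 = 23.12 mg/L.
Initial deficit D₀ = C_s − DO₀ = 9.06 − 6.812 = 2.248 mg/L.
t_c = (1/0.8900) ln[(1.12/0.230)(1 − 2.248×0.8900/(0.230×23.12))] = 1.124 × ln(3.037) = 1.248 d.
D_c = (0.230/1.12) × 23.12 × e^(−0.230×1.248) = 0.2054 × 23.12 × 0.7504 = 3.563 mg/L.
Minimum DO = 9.06 − 3.563 = 5.497 mg/L.

t_c ≈ 1.25 d; minimum DO ≈ 5.50 mg/L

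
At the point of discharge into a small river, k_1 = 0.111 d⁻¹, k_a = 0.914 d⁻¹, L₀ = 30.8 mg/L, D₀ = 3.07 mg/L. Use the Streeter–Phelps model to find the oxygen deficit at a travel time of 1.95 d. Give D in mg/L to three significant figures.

D ≈ 3.23 mg/L

k_1 L₀/(k_a−k_1) = 0.111×30.8/(0.914−0.111) = 3.419/0.8030 = 4.258 mg/L.
e^(−k_1 t) = e^(−0.111×1.950) = 0.8054; e^(−k_a t) = e^(−0.914×1.950) = 0.1683.
D = 4.258 × (0.8054 − 0.1683) + 3.07 × 0.1683 = 2.713 + 0.5165 = 3.229 mg/L.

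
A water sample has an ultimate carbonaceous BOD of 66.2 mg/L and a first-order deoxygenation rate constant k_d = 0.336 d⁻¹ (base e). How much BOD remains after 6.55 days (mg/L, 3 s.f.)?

L ≈ 7.33 mg/L

L_t = L₀ e^(−k_d t) = 66.2 × e^(−0.336×6.55) = 66.2 × 0.1107 = 7.329 mg/L.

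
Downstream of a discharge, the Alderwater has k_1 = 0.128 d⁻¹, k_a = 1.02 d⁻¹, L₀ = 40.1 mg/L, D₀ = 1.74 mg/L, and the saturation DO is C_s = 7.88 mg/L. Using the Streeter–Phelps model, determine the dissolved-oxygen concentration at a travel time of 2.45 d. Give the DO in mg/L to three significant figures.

k_1 L₀/(k_a−k_1) = 0.128×40.1/(1.02−0.128) = 5.133/0.8920 = 5.754 mg/L.
e^(−k_1 t) = e^(−0.128×2.450) = 0.7308; e^(−k_a t) = e^(−1.02×2.450) = 0.08217.
D = 5.754 × (0.7308 − 0.08217) + 1.74 × 0.08217 = 3.732 + 0.1430 = 3.875 mg/L.
DO = C_s − D = 7.88 − 3.875 = 4.005 mg/L.

DO ≈ 4.00 mg/L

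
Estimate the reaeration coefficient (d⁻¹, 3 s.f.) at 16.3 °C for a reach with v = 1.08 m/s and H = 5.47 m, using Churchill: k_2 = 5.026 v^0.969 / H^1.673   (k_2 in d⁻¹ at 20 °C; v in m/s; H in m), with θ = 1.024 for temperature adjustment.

k_2(20) = 5.026 × 1.08^0.969 / 5.47^1.673 = 5.026 × 1.077 / 17.17 = 0.3155 d⁻¹.
k_2(16.3) = 0.3155 × 1.024^(16.3−20) = 0.3155 × 0.9160 = 0.2890 d⁻¹.

k_2 ≈ 0.289 d⁻¹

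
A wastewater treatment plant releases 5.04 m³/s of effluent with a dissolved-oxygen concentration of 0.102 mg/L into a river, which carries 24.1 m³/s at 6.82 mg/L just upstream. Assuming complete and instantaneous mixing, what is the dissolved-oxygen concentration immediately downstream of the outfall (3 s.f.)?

5.66 mg/L

Flow-weighted mixing: C = (Q_r C_r + Q_w C_w)/(Q_r + Q_w)
= (24.1×6.82 + 5.04×0.102)/(24.1 + 5.04) = 164.9/29.14 = 5.658 mg/L.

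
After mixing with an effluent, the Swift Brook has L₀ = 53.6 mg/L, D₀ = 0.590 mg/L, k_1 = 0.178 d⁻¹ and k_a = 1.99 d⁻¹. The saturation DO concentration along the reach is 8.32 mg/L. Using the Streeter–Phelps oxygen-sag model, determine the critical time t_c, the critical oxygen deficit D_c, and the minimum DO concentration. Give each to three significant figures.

t_c = [1/(k_a−k_1)] ln[(k_a/k_1)(1 − D₀(k_a−k_1)/(k_1 L₀))]
= [1/(1.99−0.178)] ln[(1.99/0.178)(1 − 0.590×1.812/(0.178×53.6))]
= (1/1.812) ln[11.18 × 0.8879] = 0.5519 × ln(9.927) = 0.5519 × 2.295 = 1.267 d.
D_c = (k_1/k_a) L₀ e^(−k_1 t_c) = (0.178/1.99) × 53.6 × e^(−0.178×1.267) = 0.08945 × 53.6 × 0.7981 = 3.827 mg/L.
Minimum DO = C_s − D_c = 8.32 − 3.827 = 4.493 mg/L.

t_c ≈ 1.27 d; D_c ≈ 3.83 mg/L; min DO ≈ 4.49 mg/L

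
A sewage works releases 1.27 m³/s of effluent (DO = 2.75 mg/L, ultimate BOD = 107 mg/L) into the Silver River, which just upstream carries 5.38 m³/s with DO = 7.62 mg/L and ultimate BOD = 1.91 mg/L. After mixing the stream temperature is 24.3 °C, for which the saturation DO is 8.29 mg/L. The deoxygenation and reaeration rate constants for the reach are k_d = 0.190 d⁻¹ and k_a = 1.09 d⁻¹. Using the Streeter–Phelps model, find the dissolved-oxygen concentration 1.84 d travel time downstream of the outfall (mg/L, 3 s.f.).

DO ≈ 5.43 mg/L

Mixed DO = (5.38×7.62 + 1.27×2.75)/(5.38+1.27) = 44.49/6.650 = 6.690 mg/L.
Mixed L₀ = (5.38×1.91 + 1.27×107)/(6.650) = 146.2/6.650 = 21.98 mg/L.
Initial deficit D₀ = C_s − DO₀ = 8.29 − 6.690 = 1.600 mg/L.
D(1.84) = [0.190×21.98/(1.09−0.190)](e^(−0.190×1.84) − e^(−1.09×1.84)) + 1.600 e^(−1.09×1.84)
= 4.640 × (0.7050 − 0.1346) + 1.600 × 0.1346 = 2.862 mg/L.
DO = 8.29 − 2.862 = 5.428 mg/L.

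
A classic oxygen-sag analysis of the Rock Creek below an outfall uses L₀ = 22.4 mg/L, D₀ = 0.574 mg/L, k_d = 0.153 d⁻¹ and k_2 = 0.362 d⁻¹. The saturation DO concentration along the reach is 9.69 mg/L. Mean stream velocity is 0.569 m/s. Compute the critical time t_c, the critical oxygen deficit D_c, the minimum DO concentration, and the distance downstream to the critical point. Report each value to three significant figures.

With k_2/k_d = 2.366 and 1 − D₀(k_2−k_d)/(k_d L₀) = 0.9650,
t_c = ln(2.366 × 0.9650) / (0.362 − 0.153) = ln(2.283) / 0.2090 = 0.8256/0.2090 = 3.950 d.
L(t_c) = L₀ e^(−k_d t_c) = 22.4 × 0.5464 = 12.24 mg/L, and at the critical point k_2 D_c = k_d L, so D_c = (0.153/0.362) × 12.24 = 5.173 mg/L.
Minimum DO = C_s − D_c = 9.69 − 5.173 = 4.517 mg/L.
x_c = v t_c = 0.569 m/s × 3.950 d × 86400 s/d = 194200 m ≈ 194 km.

t_c ≈ 3.95 d; D_c ≈ 5.17 mg/L; min DO ≈ 4.52 mg/L; x_c ≈ 194 km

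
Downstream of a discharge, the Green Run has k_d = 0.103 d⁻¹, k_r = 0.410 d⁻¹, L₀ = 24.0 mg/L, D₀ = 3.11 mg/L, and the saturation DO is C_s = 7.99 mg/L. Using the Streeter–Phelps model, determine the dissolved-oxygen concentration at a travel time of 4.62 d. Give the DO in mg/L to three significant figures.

k_d L₀/(k_r−k_d) = 0.103×24.0/(0.410−0.103) = 2.472/0.3070 = 8.052 mg/L.
e^(−k_d t) = e^(−0.103×4.620) = 0.6214; e^(−k_r t) = e^(−0.410×4.620) = 0.1504.
D = 8.052 × (0.6214 − 0.1504) + 3.11 × 0.1504 = 3.792 + 0.4679 = 4.260 mg/L.
DO = C_s − D = 7.99 − 4.260 = 3.730 mg/L.

DO ≈ 3.73 mg/L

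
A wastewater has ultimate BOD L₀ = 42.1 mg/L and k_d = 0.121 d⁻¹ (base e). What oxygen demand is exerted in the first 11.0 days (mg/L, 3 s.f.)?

y_t = L₀(1 − e^(−k_d t)) = 42.1 × (1 − e^(−0.121×11.0))
= 42.1 × (1 − 0.2642) = 42.1 × 0.7358 = 30.98 mg/L.

y ≈ 31.0 mg/L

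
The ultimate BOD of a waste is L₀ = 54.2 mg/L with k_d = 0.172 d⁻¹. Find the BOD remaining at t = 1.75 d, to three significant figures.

L_t = L₀ e^(−k_d t) = 54.2 × e^(−0.172×1.75) = 54.2 × 0.7401 = 40.11 mg/L.

L ≈ 40.1 mg/L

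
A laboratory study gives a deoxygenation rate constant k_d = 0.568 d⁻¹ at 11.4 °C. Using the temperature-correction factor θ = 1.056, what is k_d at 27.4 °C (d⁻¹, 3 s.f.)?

k_d ≈ 1.36 d⁻¹

k_d(T₂) = k_d(T₁) · θ^(T₂−T₁) = 0.568 × 1.056^(27.4−11.4)
= 0.568 × 1.056^16.0 = 0.568 × 2.391 = 1.358 d⁻¹.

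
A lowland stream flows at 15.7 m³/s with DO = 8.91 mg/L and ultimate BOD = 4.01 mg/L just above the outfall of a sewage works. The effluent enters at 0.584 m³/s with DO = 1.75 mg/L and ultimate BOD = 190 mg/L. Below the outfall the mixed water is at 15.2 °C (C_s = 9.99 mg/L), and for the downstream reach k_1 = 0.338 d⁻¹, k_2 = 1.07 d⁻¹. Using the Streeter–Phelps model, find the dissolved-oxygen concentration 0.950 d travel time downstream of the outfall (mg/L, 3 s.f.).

Mixed DO = (15.7×8.91 + 0.584×1.75)/(15.7+0.584) = 140.9/16.28 = 8.653 mg/L.
Mixed L₀ = (15.7×4.01 + 0.584×190)/(16.28) = 173.9/16.28 = 10.68 mg/L.
Initial deficit D₀ = C_s − DO₀ = 9.99 − 8.653 = 1.337 mg/L.
D(0.950) = [0.338×10.68/(1.07−0.338)](e^(−0.338×0.950) − e^(−1.07×0.950)) + 1.337 e^(−1.07×0.950)
= 4.932 × (0.7254 − 0.3619) + 1.337 × 0.3619 = 2.276 mg/L.
DO = 9.99 − 2.276 = 7.714 mg/L.

DO ≈ 7.71 mg/L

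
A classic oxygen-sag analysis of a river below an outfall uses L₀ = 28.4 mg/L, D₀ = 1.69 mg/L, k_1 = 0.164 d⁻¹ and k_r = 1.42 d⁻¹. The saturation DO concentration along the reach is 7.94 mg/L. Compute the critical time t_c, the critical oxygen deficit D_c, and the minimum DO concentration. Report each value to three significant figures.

t_c = [1/(k_r−k_1)] ln[(k_r/k_1)(1 − D₀(k_r−k_1)/(k_1 L₀))]
= [1/(1.42−0.164)] ln[(1.42/0.164)(1 − 1.69×1.256/(0.164×28.4))]
= (1/1.256) ln[8.659 × 0.5443] = 0.7962 × ln(4.713) = 0.7962 × 1.550 = 1.234 d.
L(t_c) = L₀ e^(−k_1 t_c) = 28.4 × 0.8168 = 23.20 mg/L, and at the critical point k_r D_c = k_1 L, so D_c = (0.164/1.42) × 23.20 = 2.679 mg/L.
Minimum DO = C_s − D_c = 7.94 − 2.679 = 5.261 mg/L.

t_c ≈ 1.23 d; D_c ≈ 2.68 mg/L; min DO ≈ 5.26 mg/L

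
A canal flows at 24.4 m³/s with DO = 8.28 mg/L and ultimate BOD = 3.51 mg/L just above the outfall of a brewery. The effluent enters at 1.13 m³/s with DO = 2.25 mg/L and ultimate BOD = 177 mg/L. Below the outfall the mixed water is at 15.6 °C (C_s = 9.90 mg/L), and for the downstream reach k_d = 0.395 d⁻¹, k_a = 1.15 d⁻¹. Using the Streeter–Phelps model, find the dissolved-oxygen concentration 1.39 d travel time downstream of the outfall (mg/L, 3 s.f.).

DO ≈ 7.32 mg/L

Mixed DO = (24.4×8.28 + 1.13×2.25)/(24.4+1.13) = 204.6/25.53 = 8.013 mg/L.
Mixed L₀ = (24.4×3.51 + 1.13×177)/(25.53) = 285.7/25.53 = 11.19 mg/L.
Initial deficit D₀ = C_s − DO₀ = 9.90 − 8.013 = 1.887 mg/L.
D(1.39) = [0.395×11.19/(1.15−0.395)](e^(−0.395×1.39) − e^(−1.15×1.39)) + 1.887 e^(−1.15×1.39)
= 5.854 × (0.5775 − 0.2022) + 1.887 × 0.2022 = 2.578 mg/L.
DO = 9.90 − 2.578 = 7.322 mg/L.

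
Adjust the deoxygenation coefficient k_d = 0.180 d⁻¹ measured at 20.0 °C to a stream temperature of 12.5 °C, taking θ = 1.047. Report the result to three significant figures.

k_d ≈ 0.128 d⁻¹

k_d(T₂) = k_d(T₁) · θ^(T₂−T₁) = 0.180 × 1.047^(12.5−20.0)
= 0.180 × 1.047^-7.50 = 0.180 × 0.7086 = 0.1275 d⁻¹.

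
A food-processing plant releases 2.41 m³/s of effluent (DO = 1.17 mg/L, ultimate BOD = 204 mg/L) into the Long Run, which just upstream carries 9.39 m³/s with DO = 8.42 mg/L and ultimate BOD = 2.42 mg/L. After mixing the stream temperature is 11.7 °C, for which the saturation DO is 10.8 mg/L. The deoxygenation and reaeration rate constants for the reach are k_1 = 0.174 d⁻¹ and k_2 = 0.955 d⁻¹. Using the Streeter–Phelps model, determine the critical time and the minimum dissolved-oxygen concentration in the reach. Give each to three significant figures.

t_c ≈ 1.53 d; minimum DO ≈ 4.72 mg/L

Mixed DO = (9.39×8.42 + 2.41×1.17)/(9.39+2.41) = 81.88/11.80 = 6.939 mg/L.
Mixed L₀ = (9.39×2.42 + 2.41×204)/(11.80) = 514.4/11.80 = 43.59 mg/L.
Initial deficit D₀ = C_s − DO₀ = 10.8 − 6.939 = 3.861 mg/L.
t_c = (1/0.7810) ln[(0.955/0.174)(1 − 3.861×0.7810/(0.174×43.59))] = 1.280 × ln(3.307) = 1.531 d.
D_c = (0.174/0.955) × 43.59 × e^(−0.174×1.531) = 0.1822 × 43.59 × 0.7661 = 6.084 mg/L.
Minimum DO = 10.8 − 6.084 = 4.716 mg/L.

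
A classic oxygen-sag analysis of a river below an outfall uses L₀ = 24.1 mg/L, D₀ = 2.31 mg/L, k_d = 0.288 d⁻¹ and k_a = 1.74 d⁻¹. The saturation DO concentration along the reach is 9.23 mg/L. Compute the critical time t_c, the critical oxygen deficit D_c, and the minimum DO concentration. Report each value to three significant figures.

At the critical point dD/dt = 0, so k_d L₀ e^(−k_d t) = k_a D. Substituting D(t) from the Streeter–Phelps equation and solving for t gives
t_c = ln[(k_a/k_d)(1 − D₀(k_a−k_d)/(k_d L₀))] / (k_a−k_d).
Here k_a−k_d = 1.452 d⁻¹ and 1 − D₀(k_a−k_d)/(k_d L₀) = 1 − 2.31×1.452/(0.288×24.1) = 0.5168, so
t_c = ln(6.042 × 0.5168) / 1.452 = 1.138 / 1.452 = 0.7841 d.
D_c = (k_d/k_a) L₀ e^(−k_d t_c) = (0.288/1.74) × 24.1 × e^(−0.288×0.7841) = 0.1655 × 24.1 × 0.7979 = 3.183 mg/L.
Minimum DO = C_s − D_c = 9.23 − 3.183 = 6.047 mg/L.

t_c ≈ 0.784 d; D_c ≈ 3.18 mg/L; min DO ≈ 6.05 mg/L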